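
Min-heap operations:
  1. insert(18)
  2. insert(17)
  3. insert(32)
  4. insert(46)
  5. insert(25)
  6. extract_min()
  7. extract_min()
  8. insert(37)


insert(18) -> [18]
insert(17) -> [17, 18]
insert(32) -> [17, 18, 32]
insert(46) -> [17, 18, 32, 46]
insert(25) -> [17, 18, 32, 46, 25]
extract_min()->17, [18, 25, 32, 46]
extract_min()->18, [25, 46, 32]
insert(37) -> [25, 37, 32, 46]

Final heap: [25, 37, 32, 46]


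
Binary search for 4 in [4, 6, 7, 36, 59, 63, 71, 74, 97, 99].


Step 1: lo=0, hi=9, mid=4, val=59
Step 2: lo=0, hi=3, mid=1, val=6
Step 3: lo=0, hi=0, mid=0, val=4

Found at index 0


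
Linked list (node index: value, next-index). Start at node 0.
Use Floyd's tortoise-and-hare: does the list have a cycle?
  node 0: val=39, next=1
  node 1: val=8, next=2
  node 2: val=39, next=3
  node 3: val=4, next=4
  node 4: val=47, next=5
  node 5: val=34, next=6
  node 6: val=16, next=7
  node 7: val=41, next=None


Floyd's tortoise (slow, +1) and hare (fast, +2):
  init: slow=0, fast=0
  step 1: slow=1, fast=2
  step 2: slow=2, fast=4
  step 3: slow=3, fast=6
  step 4: fast 6->7->None, no cycle

Cycle: no


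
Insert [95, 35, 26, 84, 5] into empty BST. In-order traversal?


Insert 95: root
Insert 35: L from 95
Insert 26: L from 95 -> L from 35
Insert 84: L from 95 -> R from 35
Insert 5: L from 95 -> L from 35 -> L from 26

In-order: [5, 26, 35, 84, 95]


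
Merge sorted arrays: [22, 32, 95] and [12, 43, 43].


Take 12 from B
Take 22 from A
Take 32 from A
Take 43 from B
Take 43 from B

Merged: [12, 22, 32, 43, 43, 95]


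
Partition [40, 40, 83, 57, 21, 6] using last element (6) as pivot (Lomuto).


Pivot: 6
Place pivot at 0: [6, 40, 83, 57, 21, 40]

Partitioned: [6, 40, 83, 57, 21, 40]


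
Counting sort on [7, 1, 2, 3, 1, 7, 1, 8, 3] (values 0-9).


Input: [7, 1, 2, 3, 1, 7, 1, 8, 3]
Counts: [0, 3, 1, 2, 0, 0, 0, 2, 1, 0]

Sorted: [1, 1, 1, 2, 3, 3, 7, 7, 8]


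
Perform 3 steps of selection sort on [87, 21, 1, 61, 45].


Initial: [87, 21, 1, 61, 45]
Step 1: min=1 at 2
  Swap: [1, 21, 87, 61, 45]
Step 2: min=21 at 1
  Swap: [1, 21, 87, 61, 45]
Step 3: min=45 at 4
  Swap: [1, 21, 45, 61, 87]

After 3 steps: [1, 21, 45, 61, 87]


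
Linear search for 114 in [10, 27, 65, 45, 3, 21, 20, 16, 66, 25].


i=0: 10!=114
i=1: 27!=114
i=2: 65!=114
i=3: 45!=114
i=4: 3!=114
i=5: 21!=114
i=6: 20!=114
i=7: 16!=114
i=8: 66!=114
i=9: 25!=114

Not found, 10 comps


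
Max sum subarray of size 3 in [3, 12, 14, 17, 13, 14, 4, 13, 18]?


[0:3]: 29
[1:4]: 43
[2:5]: 44
[3:6]: 44
[4:7]: 31
[5:8]: 31
[6:9]: 35

Max: 44 at [2:5]


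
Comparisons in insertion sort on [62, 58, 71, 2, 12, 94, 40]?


Algorithm: insertion sort
Input: [62, 58, 71, 2, 12, 94, 40]
Sorted: [2, 12, 40, 58, 62, 71, 94]

15


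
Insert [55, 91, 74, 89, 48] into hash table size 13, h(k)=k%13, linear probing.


Insert 55: h=3 -> slot 3
Insert 91: h=0 -> slot 0
Insert 74: h=9 -> slot 9
Insert 89: h=11 -> slot 11
Insert 48: h=9, 1 probes -> slot 10

Table: [91, None, None, 55, None, None, None, None, None, 74, 48, 89, None]


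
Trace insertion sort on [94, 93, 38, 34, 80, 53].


Initial: [94, 93, 38, 34, 80, 53]
Insert 93: [93, 94, 38, 34, 80, 53]
Insert 38: [38, 93, 94, 34, 80, 53]
Insert 34: [34, 38, 93, 94, 80, 53]
Insert 80: [34, 38, 80, 93, 94, 53]
Insert 53: [34, 38, 53, 80, 93, 94]

Sorted: [34, 38, 53, 80, 93, 94]


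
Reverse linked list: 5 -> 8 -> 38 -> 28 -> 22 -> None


Step 1: curr=5, set curr.next=prev(None) | reversed so far: 5
Step 2: curr=8, set curr.next=prev(5) | reversed so far: 8 -> 5
Step 3: curr=38, set curr.next=prev(8) | reversed so far: 38 -> 8 -> 5
Step 4: curr=28, set curr.next=prev(38) | reversed so far: 28 -> 38 -> 8 -> 5
Step 5: curr=22, set curr.next=prev(28) | reversed so far: 22 -> 28 -> 38 -> 8 -> 5

22 -> 28 -> 38 -> 8 -> 5 -> None


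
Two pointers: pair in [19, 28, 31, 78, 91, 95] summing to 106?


lo=0(19)+hi=5(95)=114
lo=0(19)+hi=4(91)=110
lo=0(19)+hi=3(78)=97
lo=1(28)+hi=3(78)=106

Yes: 28+78=106


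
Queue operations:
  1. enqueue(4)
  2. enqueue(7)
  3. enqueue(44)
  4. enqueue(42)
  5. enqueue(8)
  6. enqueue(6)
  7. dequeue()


enqueue(4) -> [4]
enqueue(7) -> [4, 7]
enqueue(44) -> [4, 7, 44]
enqueue(42) -> [4, 7, 44, 42]
enqueue(8) -> [4, 7, 44, 42, 8]
enqueue(6) -> [4, 7, 44, 42, 8, 6]
dequeue()->4, [7, 44, 42, 8, 6]

Final queue: [7, 44, 42, 8, 6]


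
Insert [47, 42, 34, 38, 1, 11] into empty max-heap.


Insert 47: [47]
Insert 42: [47, 42]
Insert 34: [47, 42, 34]
Insert 38: [47, 42, 34, 38]
Insert 1: [47, 42, 34, 38, 1]
Insert 11: [47, 42, 34, 38, 1, 11]

Final heap: [47, 42, 34, 38, 1, 11]


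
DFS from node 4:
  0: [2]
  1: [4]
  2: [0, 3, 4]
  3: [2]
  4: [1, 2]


Visit 4, push [2, 1]
Visit 1, push []
Visit 2, push [3, 0]
Visit 0, push []
Visit 3, push []

DFS order: [4, 1, 2, 0, 3]


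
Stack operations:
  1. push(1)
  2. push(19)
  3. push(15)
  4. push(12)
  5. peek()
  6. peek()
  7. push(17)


push(1) -> [1]
push(19) -> [1, 19]
push(15) -> [1, 19, 15]
push(12) -> [1, 19, 15, 12]
peek()->12
peek()->12
push(17) -> [1, 19, 15, 12, 17]

Final stack: [1, 19, 15, 12, 17]


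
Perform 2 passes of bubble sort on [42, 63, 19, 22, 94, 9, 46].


Initial: [42, 63, 19, 22, 94, 9, 46]
Pass 1: [42, 19, 22, 63, 9, 46, 94] (4 swaps)
Pass 2: [19, 22, 42, 9, 46, 63, 94] (4 swaps)

After 2 passes: [19, 22, 42, 9, 46, 63, 94]


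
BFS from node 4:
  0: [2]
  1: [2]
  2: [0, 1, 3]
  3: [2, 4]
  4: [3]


Visit 4, enqueue [3]
Visit 3, enqueue [2]
Visit 2, enqueue [0, 1]
Visit 0, enqueue []
Visit 1, enqueue []

BFS order: [4, 3, 2, 0, 1]


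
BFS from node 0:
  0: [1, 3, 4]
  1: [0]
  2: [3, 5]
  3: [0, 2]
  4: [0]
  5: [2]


Visit 0, enqueue [1, 3, 4]
Visit 1, enqueue []
Visit 3, enqueue [2]
Visit 4, enqueue []
Visit 2, enqueue [5]
Visit 5, enqueue []

BFS order: [0, 1, 3, 4, 2, 5]


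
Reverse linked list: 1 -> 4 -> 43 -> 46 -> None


Step 1: curr=1, set curr.next=prev(None) | reversed so far: 1
Step 2: curr=4, set curr.next=prev(1) | reversed so far: 4 -> 1
Step 3: curr=43, set curr.next=prev(4) | reversed so far: 43 -> 4 -> 1
Step 4: curr=46, set curr.next=prev(43) | reversed so far: 46 -> 43 -> 4 -> 1

46 -> 43 -> 4 -> 1 -> None


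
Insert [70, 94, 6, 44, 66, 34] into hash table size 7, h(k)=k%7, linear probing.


Insert 70: h=0 -> slot 0
Insert 94: h=3 -> slot 3
Insert 6: h=6 -> slot 6
Insert 44: h=2 -> slot 2
Insert 66: h=3, 1 probes -> slot 4
Insert 34: h=6, 2 probes -> slot 1

Table: [70, 34, 44, 94, 66, None, 6]


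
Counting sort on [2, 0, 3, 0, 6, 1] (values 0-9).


Input: [2, 0, 3, 0, 6, 1]
Counts: [2, 1, 1, 1, 0, 0, 1, 0, 0, 0]

Sorted: [0, 0, 1, 2, 3, 6]


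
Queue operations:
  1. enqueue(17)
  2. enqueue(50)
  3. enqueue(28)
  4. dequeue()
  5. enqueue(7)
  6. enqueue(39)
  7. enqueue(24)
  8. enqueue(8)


enqueue(17) -> [17]
enqueue(50) -> [17, 50]
enqueue(28) -> [17, 50, 28]
dequeue()->17, [50, 28]
enqueue(7) -> [50, 28, 7]
enqueue(39) -> [50, 28, 7, 39]
enqueue(24) -> [50, 28, 7, 39, 24]
enqueue(8) -> [50, 28, 7, 39, 24, 8]

Final queue: [50, 28, 7, 39, 24, 8]


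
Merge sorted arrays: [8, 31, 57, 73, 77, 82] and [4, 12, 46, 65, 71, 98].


Take 4 from B
Take 8 from A
Take 12 from B
Take 31 from A
Take 46 from B
Take 57 from A
Take 65 from B
Take 71 from B
Take 73 from A
Take 77 from A
Take 82 from A

Merged: [4, 8, 12, 31, 46, 57, 65, 71, 73, 77, 82, 98]


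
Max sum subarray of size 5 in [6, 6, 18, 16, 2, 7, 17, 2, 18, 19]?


[0:5]: 48
[1:6]: 49
[2:7]: 60
[3:8]: 44
[4:9]: 46
[5:10]: 63

Max: 63 at [5:10]


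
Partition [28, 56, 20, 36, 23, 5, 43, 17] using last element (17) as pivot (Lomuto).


Pivot: 17
  5 <= 17: swap -> [5, 56, 20, 36, 23, 28, 43, 17]
Place pivot at 1: [5, 17, 20, 36, 23, 28, 43, 56]

Partitioned: [5, 17, 20, 36, 23, 28, 43, 56]


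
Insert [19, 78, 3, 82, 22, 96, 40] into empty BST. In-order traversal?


Insert 19: root
Insert 78: R from 19
Insert 3: L from 19
Insert 82: R from 19 -> R from 78
Insert 22: R from 19 -> L from 78
Insert 96: R from 19 -> R from 78 -> R from 82
Insert 40: R from 19 -> L from 78 -> R from 22

In-order: [3, 19, 22, 40, 78, 82, 96]


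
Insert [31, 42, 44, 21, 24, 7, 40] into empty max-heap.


Insert 31: [31]
Insert 42: [42, 31]
Insert 44: [44, 31, 42]
Insert 21: [44, 31, 42, 21]
Insert 24: [44, 31, 42, 21, 24]
Insert 7: [44, 31, 42, 21, 24, 7]
Insert 40: [44, 31, 42, 21, 24, 7, 40]

Final heap: [44, 31, 42, 21, 24, 7, 40]


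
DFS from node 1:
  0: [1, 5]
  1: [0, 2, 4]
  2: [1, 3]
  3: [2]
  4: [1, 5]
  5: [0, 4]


Visit 1, push [4, 2, 0]
Visit 0, push [5]
Visit 5, push [4]
Visit 4, push []
Visit 2, push [3]
Visit 3, push []

DFS order: [1, 0, 5, 4, 2, 3]


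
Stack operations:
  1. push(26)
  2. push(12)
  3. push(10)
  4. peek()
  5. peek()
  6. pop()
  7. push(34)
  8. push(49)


push(26) -> [26]
push(12) -> [26, 12]
push(10) -> [26, 12, 10]
peek()->10
peek()->10
pop()->10, [26, 12]
push(34) -> [26, 12, 34]
push(49) -> [26, 12, 34, 49]

Final stack: [26, 12, 34, 49]


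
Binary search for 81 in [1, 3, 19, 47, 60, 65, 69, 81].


Step 1: lo=0, hi=7, mid=3, val=47
Step 2: lo=4, hi=7, mid=5, val=65
Step 3: lo=6, hi=7, mid=6, val=69
Step 4: lo=7, hi=7, mid=7, val=81

Found at index 7


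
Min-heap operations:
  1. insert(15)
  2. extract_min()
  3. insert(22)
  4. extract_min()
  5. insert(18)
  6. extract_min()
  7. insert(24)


insert(15) -> [15]
extract_min()->15, []
insert(22) -> [22]
extract_min()->22, []
insert(18) -> [18]
extract_min()->18, []
insert(24) -> [24]

Final heap: [24]


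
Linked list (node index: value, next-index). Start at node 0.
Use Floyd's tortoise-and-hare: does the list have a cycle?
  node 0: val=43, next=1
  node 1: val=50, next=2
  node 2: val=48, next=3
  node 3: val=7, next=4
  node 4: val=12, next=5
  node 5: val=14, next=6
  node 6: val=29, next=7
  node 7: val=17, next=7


Floyd's tortoise (slow, +1) and hare (fast, +2):
  init: slow=0, fast=0
  step 1: slow=1, fast=2
  step 2: slow=2, fast=4
  step 3: slow=3, fast=6
  step 4: slow=4, fast=7
  step 5: slow=5, fast=7
  step 6: slow=6, fast=7
  step 7: slow=7, fast=7
  slow == fast at node 7: cycle detected

Cycle: yes


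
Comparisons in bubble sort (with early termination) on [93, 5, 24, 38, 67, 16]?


Algorithm: bubble sort (with early termination)
Input: [93, 5, 24, 38, 67, 16]
Sorted: [5, 16, 24, 38, 67, 93]

15


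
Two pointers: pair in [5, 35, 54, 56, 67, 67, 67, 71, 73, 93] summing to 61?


lo=0(5)+hi=9(93)=98
lo=0(5)+hi=8(73)=78
lo=0(5)+hi=7(71)=76
lo=0(5)+hi=6(67)=72
lo=0(5)+hi=5(67)=72
lo=0(5)+hi=4(67)=72
lo=0(5)+hi=3(56)=61

Yes: 5+56=61


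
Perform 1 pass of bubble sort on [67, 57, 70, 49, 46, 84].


Initial: [67, 57, 70, 49, 46, 84]
Pass 1: [57, 67, 49, 46, 70, 84] (3 swaps)

After 1 pass: [57, 67, 49, 46, 70, 84]


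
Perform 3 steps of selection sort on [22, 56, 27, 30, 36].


Initial: [22, 56, 27, 30, 36]
Step 1: min=22 at 0
  Swap: [22, 56, 27, 30, 36]
Step 2: min=27 at 2
  Swap: [22, 27, 56, 30, 36]
Step 3: min=30 at 3
  Swap: [22, 27, 30, 56, 36]

After 3 steps: [22, 27, 30, 56, 36]


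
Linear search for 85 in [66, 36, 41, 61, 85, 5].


i=0: 66!=85
i=1: 36!=85
i=2: 41!=85
i=3: 61!=85
i=4: 85==85 found!

Found at 4, 5 comps


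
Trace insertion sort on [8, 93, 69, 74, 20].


Initial: [8, 93, 69, 74, 20]
Insert 93: [8, 93, 69, 74, 20]
Insert 69: [8, 69, 93, 74, 20]
Insert 74: [8, 69, 74, 93, 20]
Insert 20: [8, 20, 69, 74, 93]

Sorted: [8, 20, 69, 74, 93]


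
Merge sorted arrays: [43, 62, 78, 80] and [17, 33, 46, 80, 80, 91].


Take 17 from B
Take 33 from B
Take 43 from A
Take 46 from B
Take 62 from A
Take 78 from A
Take 80 from A

Merged: [17, 33, 43, 46, 62, 78, 80, 80, 80, 91]


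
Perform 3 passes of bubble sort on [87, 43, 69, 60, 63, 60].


Initial: [87, 43, 69, 60, 63, 60]
Pass 1: [43, 69, 60, 63, 60, 87] (5 swaps)
Pass 2: [43, 60, 63, 60, 69, 87] (3 swaps)
Pass 3: [43, 60, 60, 63, 69, 87] (1 swaps)

After 3 passes: [43, 60, 60, 63, 69, 87]


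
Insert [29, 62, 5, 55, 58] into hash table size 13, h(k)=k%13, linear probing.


Insert 29: h=3 -> slot 3
Insert 62: h=10 -> slot 10
Insert 5: h=5 -> slot 5
Insert 55: h=3, 1 probes -> slot 4
Insert 58: h=6 -> slot 6

Table: [None, None, None, 29, 55, 5, 58, None, None, None, 62, None, None]


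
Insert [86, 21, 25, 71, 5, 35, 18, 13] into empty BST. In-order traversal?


Insert 86: root
Insert 21: L from 86
Insert 25: L from 86 -> R from 21
Insert 71: L from 86 -> R from 21 -> R from 25
Insert 5: L from 86 -> L from 21
Insert 35: L from 86 -> R from 21 -> R from 25 -> L from 71
Insert 18: L from 86 -> L from 21 -> R from 5
Insert 13: L from 86 -> L from 21 -> R from 5 -> L from 18

In-order: [5, 13, 18, 21, 25, 35, 71, 86]


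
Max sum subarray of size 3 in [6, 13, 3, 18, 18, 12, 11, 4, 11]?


[0:3]: 22
[1:4]: 34
[2:5]: 39
[3:6]: 48
[4:7]: 41
[5:8]: 27
[6:9]: 26

Max: 48 at [3:6]


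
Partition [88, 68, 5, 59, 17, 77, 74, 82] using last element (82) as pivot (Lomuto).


Pivot: 82
  68 <= 82: swap -> [68, 88, 5, 59, 17, 77, 74, 82]
  5 <= 82: swap -> [68, 5, 88, 59, 17, 77, 74, 82]
  59 <= 82: swap -> [68, 5, 59, 88, 17, 77, 74, 82]
  17 <= 82: swap -> [68, 5, 59, 17, 88, 77, 74, 82]
  77 <= 82: swap -> [68, 5, 59, 17, 77, 88, 74, 82]
  74 <= 82: swap -> [68, 5, 59, 17, 77, 74, 88, 82]
Place pivot at 6: [68, 5, 59, 17, 77, 74, 82, 88]

Partitioned: [68, 5, 59, 17, 77, 74, 82, 88]


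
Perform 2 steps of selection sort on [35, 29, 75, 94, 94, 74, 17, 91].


Initial: [35, 29, 75, 94, 94, 74, 17, 91]
Step 1: min=17 at 6
  Swap: [17, 29, 75, 94, 94, 74, 35, 91]
Step 2: min=29 at 1
  Swap: [17, 29, 75, 94, 94, 74, 35, 91]

After 2 steps: [17, 29, 75, 94, 94, 74, 35, 91]


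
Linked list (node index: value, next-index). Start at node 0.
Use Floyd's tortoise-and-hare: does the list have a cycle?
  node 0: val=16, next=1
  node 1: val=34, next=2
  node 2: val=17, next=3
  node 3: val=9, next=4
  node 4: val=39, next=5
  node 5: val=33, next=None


Floyd's tortoise (slow, +1) and hare (fast, +2):
  init: slow=0, fast=0
  step 1: slow=1, fast=2
  step 2: slow=2, fast=4
  step 3: fast 4->5->None, no cycle

Cycle: no


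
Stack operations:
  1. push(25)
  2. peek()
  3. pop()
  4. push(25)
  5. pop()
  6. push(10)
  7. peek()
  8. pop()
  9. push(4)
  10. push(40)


push(25) -> [25]
peek()->25
pop()->25, []
push(25) -> [25]
pop()->25, []
push(10) -> [10]
peek()->10
pop()->10, []
push(4) -> [4]
push(40) -> [4, 40]

Final stack: [4, 40]


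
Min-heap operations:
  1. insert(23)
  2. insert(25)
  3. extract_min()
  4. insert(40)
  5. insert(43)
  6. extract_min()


insert(23) -> [23]
insert(25) -> [23, 25]
extract_min()->23, [25]
insert(40) -> [25, 40]
insert(43) -> [25, 40, 43]
extract_min()->25, [40, 43]

Final heap: [40, 43]


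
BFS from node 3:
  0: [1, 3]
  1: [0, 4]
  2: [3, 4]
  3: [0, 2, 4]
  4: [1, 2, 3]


Visit 3, enqueue [0, 2, 4]
Visit 0, enqueue [1]
Visit 2, enqueue []
Visit 4, enqueue []
Visit 1, enqueue []

BFS order: [3, 0, 2, 4, 1]


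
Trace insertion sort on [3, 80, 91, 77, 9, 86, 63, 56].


Initial: [3, 80, 91, 77, 9, 86, 63, 56]
Insert 80: [3, 80, 91, 77, 9, 86, 63, 56]
Insert 91: [3, 80, 91, 77, 9, 86, 63, 56]
Insert 77: [3, 77, 80, 91, 9, 86, 63, 56]
Insert 9: [3, 9, 77, 80, 91, 86, 63, 56]
Insert 86: [3, 9, 77, 80, 86, 91, 63, 56]
Insert 63: [3, 9, 63, 77, 80, 86, 91, 56]
Insert 56: [3, 9, 56, 63, 77, 80, 86, 91]

Sorted: [3, 9, 56, 63, 77, 80, 86, 91]


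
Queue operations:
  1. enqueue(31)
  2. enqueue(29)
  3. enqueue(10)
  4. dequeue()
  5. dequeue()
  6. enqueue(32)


enqueue(31) -> [31]
enqueue(29) -> [31, 29]
enqueue(10) -> [31, 29, 10]
dequeue()->31, [29, 10]
dequeue()->29, [10]
enqueue(32) -> [10, 32]

Final queue: [10, 32]


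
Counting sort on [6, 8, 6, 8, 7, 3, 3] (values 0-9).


Input: [6, 8, 6, 8, 7, 3, 3]
Counts: [0, 0, 0, 2, 0, 0, 2, 1, 2, 0]

Sorted: [3, 3, 6, 6, 7, 8, 8]


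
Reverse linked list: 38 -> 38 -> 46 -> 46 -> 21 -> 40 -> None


Step 1: curr=38, set curr.next=prev(None) | reversed so far: 38
Step 2: curr=38, set curr.next=prev(38) | reversed so far: 38 -> 38
Step 3: curr=46, set curr.next=prev(38) | reversed so far: 46 -> 38 -> 38
Step 4: curr=46, set curr.next=prev(46) | reversed so far: 46 -> 46 -> 38 -> 38
Step 5: curr=21, set curr.next=prev(46) | reversed so far: 21 -> 46 -> 46 -> 38 -> 38
Step 6: curr=40, set curr.next=prev(21) | reversed so far: 40 -> 21 -> 46 -> 46 -> 38 -> 38

40 -> 21 -> 46 -> 46 -> 38 -> 38 -> None


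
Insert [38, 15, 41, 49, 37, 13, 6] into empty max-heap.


Insert 38: [38]
Insert 15: [38, 15]
Insert 41: [41, 15, 38]
Insert 49: [49, 41, 38, 15]
Insert 37: [49, 41, 38, 15, 37]
Insert 13: [49, 41, 38, 15, 37, 13]
Insert 6: [49, 41, 38, 15, 37, 13, 6]

Final heap: [49, 41, 38, 15, 37, 13, 6]


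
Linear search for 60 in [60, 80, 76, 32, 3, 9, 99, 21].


i=0: 60==60 found!

Found at 0, 1 comps


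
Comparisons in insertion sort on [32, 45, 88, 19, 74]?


Algorithm: insertion sort
Input: [32, 45, 88, 19, 74]
Sorted: [19, 32, 45, 74, 88]

7


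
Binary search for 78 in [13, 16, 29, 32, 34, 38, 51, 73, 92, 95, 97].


Step 1: lo=0, hi=10, mid=5, val=38
Step 2: lo=6, hi=10, mid=8, val=92
Step 3: lo=6, hi=7, mid=6, val=51
Step 4: lo=7, hi=7, mid=7, val=73

Not found


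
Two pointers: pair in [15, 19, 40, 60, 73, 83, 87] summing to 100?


lo=0(15)+hi=6(87)=102
lo=0(15)+hi=5(83)=98
lo=1(19)+hi=5(83)=102
lo=1(19)+hi=4(73)=92
lo=2(40)+hi=4(73)=113
lo=2(40)+hi=3(60)=100

Yes: 40+60=100


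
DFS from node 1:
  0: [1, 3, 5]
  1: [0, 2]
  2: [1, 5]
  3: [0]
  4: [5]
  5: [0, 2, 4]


Visit 1, push [2, 0]
Visit 0, push [5, 3]
Visit 3, push []
Visit 5, push [4, 2]
Visit 2, push []
Visit 4, push []

DFS order: [1, 0, 3, 5, 2, 4]


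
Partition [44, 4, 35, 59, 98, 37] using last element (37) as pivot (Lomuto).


Pivot: 37
  4 <= 37: swap -> [4, 44, 35, 59, 98, 37]
  35 <= 37: swap -> [4, 35, 44, 59, 98, 37]
Place pivot at 2: [4, 35, 37, 59, 98, 44]

Partitioned: [4, 35, 37, 59, 98, 44]


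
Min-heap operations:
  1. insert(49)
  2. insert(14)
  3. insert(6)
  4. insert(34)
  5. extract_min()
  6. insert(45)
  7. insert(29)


insert(49) -> [49]
insert(14) -> [14, 49]
insert(6) -> [6, 49, 14]
insert(34) -> [6, 34, 14, 49]
extract_min()->6, [14, 34, 49]
insert(45) -> [14, 34, 49, 45]
insert(29) -> [14, 29, 49, 45, 34]

Final heap: [14, 29, 49, 45, 34]


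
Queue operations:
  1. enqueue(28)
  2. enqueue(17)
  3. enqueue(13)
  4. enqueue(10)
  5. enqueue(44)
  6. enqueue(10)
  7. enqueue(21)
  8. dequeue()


enqueue(28) -> [28]
enqueue(17) -> [28, 17]
enqueue(13) -> [28, 17, 13]
enqueue(10) -> [28, 17, 13, 10]
enqueue(44) -> [28, 17, 13, 10, 44]
enqueue(10) -> [28, 17, 13, 10, 44, 10]
enqueue(21) -> [28, 17, 13, 10, 44, 10, 21]
dequeue()->28, [17, 13, 10, 44, 10, 21]

Final queue: [17, 13, 10, 44, 10, 21]


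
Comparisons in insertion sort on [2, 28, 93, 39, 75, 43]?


Algorithm: insertion sort
Input: [2, 28, 93, 39, 75, 43]
Sorted: [2, 28, 39, 43, 75, 93]

9


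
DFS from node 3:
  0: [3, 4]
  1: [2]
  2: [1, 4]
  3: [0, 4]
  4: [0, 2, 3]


Visit 3, push [4, 0]
Visit 0, push [4]
Visit 4, push [2]
Visit 2, push [1]
Visit 1, push []

DFS order: [3, 0, 4, 2, 1]


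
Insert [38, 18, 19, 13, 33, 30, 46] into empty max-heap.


Insert 38: [38]
Insert 18: [38, 18]
Insert 19: [38, 18, 19]
Insert 13: [38, 18, 19, 13]
Insert 33: [38, 33, 19, 13, 18]
Insert 30: [38, 33, 30, 13, 18, 19]
Insert 46: [46, 33, 38, 13, 18, 19, 30]

Final heap: [46, 33, 38, 13, 18, 19, 30]


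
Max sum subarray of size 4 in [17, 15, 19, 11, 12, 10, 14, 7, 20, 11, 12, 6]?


[0:4]: 62
[1:5]: 57
[2:6]: 52
[3:7]: 47
[4:8]: 43
[5:9]: 51
[6:10]: 52
[7:11]: 50
[8:12]: 49

Max: 62 at [0:4]


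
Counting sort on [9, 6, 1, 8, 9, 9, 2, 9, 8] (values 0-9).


Input: [9, 6, 1, 8, 9, 9, 2, 9, 8]
Counts: [0, 1, 1, 0, 0, 0, 1, 0, 2, 4]

Sorted: [1, 2, 6, 8, 8, 9, 9, 9, 9]


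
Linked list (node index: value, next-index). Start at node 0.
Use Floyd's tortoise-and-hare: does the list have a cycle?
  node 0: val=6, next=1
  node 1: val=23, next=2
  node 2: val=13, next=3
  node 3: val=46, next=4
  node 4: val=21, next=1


Floyd's tortoise (slow, +1) and hare (fast, +2):
  init: slow=0, fast=0
  step 1: slow=1, fast=2
  step 2: slow=2, fast=4
  step 3: slow=3, fast=2
  step 4: slow=4, fast=4
  slow == fast at node 4: cycle detected

Cycle: yes


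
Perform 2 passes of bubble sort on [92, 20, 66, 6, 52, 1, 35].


Initial: [92, 20, 66, 6, 52, 1, 35]
Pass 1: [20, 66, 6, 52, 1, 35, 92] (6 swaps)
Pass 2: [20, 6, 52, 1, 35, 66, 92] (4 swaps)

After 2 passes: [20, 6, 52, 1, 35, 66, 92]


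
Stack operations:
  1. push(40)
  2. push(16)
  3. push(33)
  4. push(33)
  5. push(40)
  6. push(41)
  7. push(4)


push(40) -> [40]
push(16) -> [40, 16]
push(33) -> [40, 16, 33]
push(33) -> [40, 16, 33, 33]
push(40) -> [40, 16, 33, 33, 40]
push(41) -> [40, 16, 33, 33, 40, 41]
push(4) -> [40, 16, 33, 33, 40, 41, 4]

Final stack: [40, 16, 33, 33, 40, 41, 4]


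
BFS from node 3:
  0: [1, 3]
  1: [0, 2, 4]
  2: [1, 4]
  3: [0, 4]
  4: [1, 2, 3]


Visit 3, enqueue [0, 4]
Visit 0, enqueue [1]
Visit 4, enqueue [2]
Visit 1, enqueue []
Visit 2, enqueue []

BFS order: [3, 0, 4, 1, 2]


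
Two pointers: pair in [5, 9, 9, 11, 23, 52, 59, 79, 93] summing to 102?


lo=0(5)+hi=8(93)=98
lo=1(9)+hi=8(93)=102

Yes: 9+93=102


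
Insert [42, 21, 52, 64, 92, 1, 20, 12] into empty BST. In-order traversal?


Insert 42: root
Insert 21: L from 42
Insert 52: R from 42
Insert 64: R from 42 -> R from 52
Insert 92: R from 42 -> R from 52 -> R from 64
Insert 1: L from 42 -> L from 21
Insert 20: L from 42 -> L from 21 -> R from 1
Insert 12: L from 42 -> L from 21 -> R from 1 -> L from 20

In-order: [1, 12, 20, 21, 42, 52, 64, 92]


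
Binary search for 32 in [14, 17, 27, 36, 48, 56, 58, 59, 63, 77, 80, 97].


Step 1: lo=0, hi=11, mid=5, val=56
Step 2: lo=0, hi=4, mid=2, val=27
Step 3: lo=3, hi=4, mid=3, val=36

Not found


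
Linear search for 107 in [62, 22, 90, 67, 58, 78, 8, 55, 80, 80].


i=0: 62!=107
i=1: 22!=107
i=2: 90!=107
i=3: 67!=107
i=4: 58!=107
i=5: 78!=107
i=6: 8!=107
i=7: 55!=107
i=8: 80!=107
i=9: 80!=107

Not found, 10 comps


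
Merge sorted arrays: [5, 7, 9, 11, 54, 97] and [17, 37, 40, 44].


Take 5 from A
Take 7 from A
Take 9 from A
Take 11 from A
Take 17 from B
Take 37 from B
Take 40 from B
Take 44 from B

Merged: [5, 7, 9, 11, 17, 37, 40, 44, 54, 97]


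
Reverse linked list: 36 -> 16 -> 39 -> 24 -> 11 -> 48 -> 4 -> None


Step 1: curr=36, set curr.next=prev(None) | reversed so far: 36
Step 2: curr=16, set curr.next=prev(36) | reversed so far: 16 -> 36
Step 3: curr=39, set curr.next=prev(16) | reversed so far: 39 -> 16 -> 36
Step 4: curr=24, set curr.next=prev(39) | reversed so far: 24 -> 39 -> 16 -> 36
Step 5: curr=11, set curr.next=prev(24) | reversed so far: 11 -> 24 -> 39 -> 16 -> 36
Step 6: curr=48, set curr.next=prev(11) | reversed so far: 48 -> 11 -> 24 -> 39 -> 16 -> 36
Step 7: curr=4, set curr.next=prev(48) | reversed so far: 4 -> 48 -> 11 -> 24 -> 39 -> 16 -> 36

4 -> 48 -> 11 -> 24 -> 39 -> 16 -> 36 -> None


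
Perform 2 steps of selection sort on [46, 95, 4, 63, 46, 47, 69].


Initial: [46, 95, 4, 63, 46, 47, 69]
Step 1: min=4 at 2
  Swap: [4, 95, 46, 63, 46, 47, 69]
Step 2: min=46 at 2
  Swap: [4, 46, 95, 63, 46, 47, 69]

After 2 steps: [4, 46, 95, 63, 46, 47, 69]


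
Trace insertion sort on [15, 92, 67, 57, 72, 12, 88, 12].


Initial: [15, 92, 67, 57, 72, 12, 88, 12]
Insert 92: [15, 92, 67, 57, 72, 12, 88, 12]
Insert 67: [15, 67, 92, 57, 72, 12, 88, 12]
Insert 57: [15, 57, 67, 92, 72, 12, 88, 12]
Insert 72: [15, 57, 67, 72, 92, 12, 88, 12]
Insert 12: [12, 15, 57, 67, 72, 92, 88, 12]
Insert 88: [12, 15, 57, 67, 72, 88, 92, 12]
Insert 12: [12, 12, 15, 57, 67, 72, 88, 92]

Sorted: [12, 12, 15, 57, 67, 72, 88, 92]


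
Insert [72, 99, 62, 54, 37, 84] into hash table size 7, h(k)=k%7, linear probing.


Insert 72: h=2 -> slot 2
Insert 99: h=1 -> slot 1
Insert 62: h=6 -> slot 6
Insert 54: h=5 -> slot 5
Insert 37: h=2, 1 probes -> slot 3
Insert 84: h=0 -> slot 0

Table: [84, 99, 72, 37, None, 54, 62]


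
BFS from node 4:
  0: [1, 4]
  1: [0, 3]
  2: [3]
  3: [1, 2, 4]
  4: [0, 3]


Visit 4, enqueue [0, 3]
Visit 0, enqueue [1]
Visit 3, enqueue [2]
Visit 1, enqueue []
Visit 2, enqueue []

BFS order: [4, 0, 3, 1, 2]


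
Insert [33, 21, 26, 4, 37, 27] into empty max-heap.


Insert 33: [33]
Insert 21: [33, 21]
Insert 26: [33, 21, 26]
Insert 4: [33, 21, 26, 4]
Insert 37: [37, 33, 26, 4, 21]
Insert 27: [37, 33, 27, 4, 21, 26]

Final heap: [37, 33, 27, 4, 21, 26]


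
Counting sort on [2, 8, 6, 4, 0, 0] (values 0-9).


Input: [2, 8, 6, 4, 0, 0]
Counts: [2, 0, 1, 0, 1, 0, 1, 0, 1, 0]

Sorted: [0, 0, 2, 4, 6, 8]


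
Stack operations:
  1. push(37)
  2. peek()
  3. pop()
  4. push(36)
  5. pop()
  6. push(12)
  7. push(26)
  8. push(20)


push(37) -> [37]
peek()->37
pop()->37, []
push(36) -> [36]
pop()->36, []
push(12) -> [12]
push(26) -> [12, 26]
push(20) -> [12, 26, 20]

Final stack: [12, 26, 20]


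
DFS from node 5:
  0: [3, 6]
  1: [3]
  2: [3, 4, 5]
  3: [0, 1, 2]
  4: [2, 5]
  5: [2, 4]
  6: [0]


Visit 5, push [4, 2]
Visit 2, push [4, 3]
Visit 3, push [1, 0]
Visit 0, push [6]
Visit 6, push []
Visit 1, push []
Visit 4, push []

DFS order: [5, 2, 3, 0, 6, 1, 4]


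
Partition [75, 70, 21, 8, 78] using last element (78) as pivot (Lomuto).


Pivot: 78
  75 <= 78: advance i (no swap)
  70 <= 78: advance i (no swap)
  21 <= 78: advance i (no swap)
  8 <= 78: advance i (no swap)
Place pivot at 4: [75, 70, 21, 8, 78]

Partitioned: [75, 70, 21, 8, 78]


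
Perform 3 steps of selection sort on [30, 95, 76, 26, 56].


Initial: [30, 95, 76, 26, 56]
Step 1: min=26 at 3
  Swap: [26, 95, 76, 30, 56]
Step 2: min=30 at 3
  Swap: [26, 30, 76, 95, 56]
Step 3: min=56 at 4
  Swap: [26, 30, 56, 95, 76]

After 3 steps: [26, 30, 56, 95, 76]


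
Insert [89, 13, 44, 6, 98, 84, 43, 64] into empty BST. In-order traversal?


Insert 89: root
Insert 13: L from 89
Insert 44: L from 89 -> R from 13
Insert 6: L from 89 -> L from 13
Insert 98: R from 89
Insert 84: L from 89 -> R from 13 -> R from 44
Insert 43: L from 89 -> R from 13 -> L from 44
Insert 64: L from 89 -> R from 13 -> R from 44 -> L from 84

In-order: [6, 13, 43, 44, 64, 84, 89, 98]


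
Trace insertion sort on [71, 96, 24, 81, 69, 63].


Initial: [71, 96, 24, 81, 69, 63]
Insert 96: [71, 96, 24, 81, 69, 63]
Insert 24: [24, 71, 96, 81, 69, 63]
Insert 81: [24, 71, 81, 96, 69, 63]
Insert 69: [24, 69, 71, 81, 96, 63]
Insert 63: [24, 63, 69, 71, 81, 96]

Sorted: [24, 63, 69, 71, 81, 96]


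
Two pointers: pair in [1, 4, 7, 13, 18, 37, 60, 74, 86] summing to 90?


lo=0(1)+hi=8(86)=87
lo=1(4)+hi=8(86)=90

Yes: 4+86=90


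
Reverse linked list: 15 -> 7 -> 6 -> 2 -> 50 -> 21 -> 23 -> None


Step 1: curr=15, set curr.next=prev(None) | reversed so far: 15
Step 2: curr=7, set curr.next=prev(15) | reversed so far: 7 -> 15
Step 3: curr=6, set curr.next=prev(7) | reversed so far: 6 -> 7 -> 15
Step 4: curr=2, set curr.next=prev(6) | reversed so far: 2 -> 6 -> 7 -> 15
Step 5: curr=50, set curr.next=prev(2) | reversed so far: 50 -> 2 -> 6 -> 7 -> 15
Step 6: curr=21, set curr.next=prev(50) | reversed so far: 21 -> 50 -> 2 -> 6 -> 7 -> 15
Step 7: curr=23, set curr.next=prev(21) | reversed so far: 23 -> 21 -> 50 -> 2 -> 6 -> 7 -> 15

23 -> 21 -> 50 -> 2 -> 6 -> 7 -> 15 -> None


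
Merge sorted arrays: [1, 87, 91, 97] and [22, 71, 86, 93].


Take 1 from A
Take 22 from B
Take 71 from B
Take 86 from B
Take 87 from A
Take 91 from A
Take 93 from B

Merged: [1, 22, 71, 86, 87, 91, 93, 97]


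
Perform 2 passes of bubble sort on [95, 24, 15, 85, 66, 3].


Initial: [95, 24, 15, 85, 66, 3]
Pass 1: [24, 15, 85, 66, 3, 95] (5 swaps)
Pass 2: [15, 24, 66, 3, 85, 95] (3 swaps)

After 2 passes: [15, 24, 66, 3, 85, 95]


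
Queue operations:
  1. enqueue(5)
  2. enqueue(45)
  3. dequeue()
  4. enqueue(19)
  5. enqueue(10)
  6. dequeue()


enqueue(5) -> [5]
enqueue(45) -> [5, 45]
dequeue()->5, [45]
enqueue(19) -> [45, 19]
enqueue(10) -> [45, 19, 10]
dequeue()->45, [19, 10]

Final queue: [19, 10]


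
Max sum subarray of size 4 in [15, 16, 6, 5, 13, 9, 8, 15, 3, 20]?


[0:4]: 42
[1:5]: 40
[2:6]: 33
[3:7]: 35
[4:8]: 45
[5:9]: 35
[6:10]: 46

Max: 46 at [6:10]


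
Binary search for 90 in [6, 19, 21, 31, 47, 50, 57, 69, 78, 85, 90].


Step 1: lo=0, hi=10, mid=5, val=50
Step 2: lo=6, hi=10, mid=8, val=78
Step 3: lo=9, hi=10, mid=9, val=85
Step 4: lo=10, hi=10, mid=10, val=90

Found at index 10


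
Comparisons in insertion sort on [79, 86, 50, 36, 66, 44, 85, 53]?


Algorithm: insertion sort
Input: [79, 86, 50, 36, 66, 44, 85, 53]
Sorted: [36, 44, 50, 53, 66, 79, 85, 86]

21


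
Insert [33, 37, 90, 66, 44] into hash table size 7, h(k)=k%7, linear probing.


Insert 33: h=5 -> slot 5
Insert 37: h=2 -> slot 2
Insert 90: h=6 -> slot 6
Insert 66: h=3 -> slot 3
Insert 44: h=2, 2 probes -> slot 4

Table: [None, None, 37, 66, 44, 33, 90]


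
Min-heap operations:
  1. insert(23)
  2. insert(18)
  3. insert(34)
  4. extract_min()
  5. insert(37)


insert(23) -> [23]
insert(18) -> [18, 23]
insert(34) -> [18, 23, 34]
extract_min()->18, [23, 34]
insert(37) -> [23, 34, 37]

Final heap: [23, 34, 37]


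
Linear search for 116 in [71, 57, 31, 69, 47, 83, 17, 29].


i=0: 71!=116
i=1: 57!=116
i=2: 31!=116
i=3: 69!=116
i=4: 47!=116
i=5: 83!=116
i=6: 17!=116
i=7: 29!=116

Not found, 8 comps


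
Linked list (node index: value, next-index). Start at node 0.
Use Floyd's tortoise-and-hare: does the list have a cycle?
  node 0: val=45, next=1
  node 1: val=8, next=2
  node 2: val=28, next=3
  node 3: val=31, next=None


Floyd's tortoise (slow, +1) and hare (fast, +2):
  init: slow=0, fast=0
  step 1: slow=1, fast=2
  step 2: fast 2->3->None, no cycle

Cycle: no


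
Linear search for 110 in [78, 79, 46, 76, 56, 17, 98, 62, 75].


i=0: 78!=110
i=1: 79!=110
i=2: 46!=110
i=3: 76!=110
i=4: 56!=110
i=5: 17!=110
i=6: 98!=110
i=7: 62!=110
i=8: 75!=110

Not found, 9 comps


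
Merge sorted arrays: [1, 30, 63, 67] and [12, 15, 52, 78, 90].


Take 1 from A
Take 12 from B
Take 15 from B
Take 30 from A
Take 52 from B
Take 63 from A
Take 67 from A

Merged: [1, 12, 15, 30, 52, 63, 67, 78, 90]


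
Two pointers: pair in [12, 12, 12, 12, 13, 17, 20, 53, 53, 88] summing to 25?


lo=0(12)+hi=9(88)=100
lo=0(12)+hi=8(53)=65
lo=0(12)+hi=7(53)=65
lo=0(12)+hi=6(20)=32
lo=0(12)+hi=5(17)=29
lo=0(12)+hi=4(13)=25

Yes: 12+13=25


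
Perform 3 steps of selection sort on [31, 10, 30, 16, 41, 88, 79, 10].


Initial: [31, 10, 30, 16, 41, 88, 79, 10]
Step 1: min=10 at 1
  Swap: [10, 31, 30, 16, 41, 88, 79, 10]
Step 2: min=10 at 7
  Swap: [10, 10, 30, 16, 41, 88, 79, 31]
Step 3: min=16 at 3
  Swap: [10, 10, 16, 30, 41, 88, 79, 31]

After 3 steps: [10, 10, 16, 30, 41, 88, 79, 31]


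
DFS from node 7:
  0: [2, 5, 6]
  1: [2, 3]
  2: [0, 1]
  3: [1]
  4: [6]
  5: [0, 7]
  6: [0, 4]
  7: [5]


Visit 7, push [5]
Visit 5, push [0]
Visit 0, push [6, 2]
Visit 2, push [1]
Visit 1, push [3]
Visit 3, push []
Visit 6, push [4]
Visit 4, push []

DFS order: [7, 5, 0, 2, 1, 3, 6, 4]


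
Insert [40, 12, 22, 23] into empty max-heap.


Insert 40: [40]
Insert 12: [40, 12]
Insert 22: [40, 12, 22]
Insert 23: [40, 23, 22, 12]

Final heap: [40, 23, 22, 12]


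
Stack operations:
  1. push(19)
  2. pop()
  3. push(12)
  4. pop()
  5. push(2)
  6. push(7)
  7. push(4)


push(19) -> [19]
pop()->19, []
push(12) -> [12]
pop()->12, []
push(2) -> [2]
push(7) -> [2, 7]
push(4) -> [2, 7, 4]

Final stack: [2, 7, 4]


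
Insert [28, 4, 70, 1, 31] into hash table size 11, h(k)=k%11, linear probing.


Insert 28: h=6 -> slot 6
Insert 4: h=4 -> slot 4
Insert 70: h=4, 1 probes -> slot 5
Insert 1: h=1 -> slot 1
Insert 31: h=9 -> slot 9

Table: [None, 1, None, None, 4, 70, 28, None, None, 31, None]


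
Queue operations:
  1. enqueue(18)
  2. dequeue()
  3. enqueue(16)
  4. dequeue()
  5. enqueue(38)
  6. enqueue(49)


enqueue(18) -> [18]
dequeue()->18, []
enqueue(16) -> [16]
dequeue()->16, []
enqueue(38) -> [38]
enqueue(49) -> [38, 49]

Final queue: [38, 49]


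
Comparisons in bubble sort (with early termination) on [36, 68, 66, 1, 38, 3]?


Algorithm: bubble sort (with early termination)
Input: [36, 68, 66, 1, 38, 3]
Sorted: [1, 3, 36, 38, 66, 68]

15


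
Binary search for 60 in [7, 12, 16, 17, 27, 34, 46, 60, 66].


Step 1: lo=0, hi=8, mid=4, val=27
Step 2: lo=5, hi=8, mid=6, val=46
Step 3: lo=7, hi=8, mid=7, val=60

Found at index 7


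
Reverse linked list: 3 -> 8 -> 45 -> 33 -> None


Step 1: curr=3, set curr.next=prev(None) | reversed so far: 3
Step 2: curr=8, set curr.next=prev(3) | reversed so far: 8 -> 3
Step 3: curr=45, set curr.next=prev(8) | reversed so far: 45 -> 8 -> 3
Step 4: curr=33, set curr.next=prev(45) | reversed so far: 33 -> 45 -> 8 -> 3

33 -> 45 -> 8 -> 3 -> None


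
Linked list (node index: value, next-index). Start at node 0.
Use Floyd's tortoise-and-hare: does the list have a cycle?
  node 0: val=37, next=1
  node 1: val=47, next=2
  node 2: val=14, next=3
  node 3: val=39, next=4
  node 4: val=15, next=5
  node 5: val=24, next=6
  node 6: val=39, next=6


Floyd's tortoise (slow, +1) and hare (fast, +2):
  init: slow=0, fast=0
  step 1: slow=1, fast=2
  step 2: slow=2, fast=4
  step 3: slow=3, fast=6
  step 4: slow=4, fast=6
  step 5: slow=5, fast=6
  step 6: slow=6, fast=6
  slow == fast at node 6: cycle detected

Cycle: yes


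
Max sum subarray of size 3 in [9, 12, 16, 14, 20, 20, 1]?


[0:3]: 37
[1:4]: 42
[2:5]: 50
[3:6]: 54
[4:7]: 41

Max: 54 at [3:6]


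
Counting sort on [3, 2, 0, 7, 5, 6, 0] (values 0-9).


Input: [3, 2, 0, 7, 5, 6, 0]
Counts: [2, 0, 1, 1, 0, 1, 1, 1, 0, 0]

Sorted: [0, 0, 2, 3, 5, 6, 7]


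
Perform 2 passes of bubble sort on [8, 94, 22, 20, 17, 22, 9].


Initial: [8, 94, 22, 20, 17, 22, 9]
Pass 1: [8, 22, 20, 17, 22, 9, 94] (5 swaps)
Pass 2: [8, 20, 17, 22, 9, 22, 94] (3 swaps)

After 2 passes: [8, 20, 17, 22, 9, 22, 94]


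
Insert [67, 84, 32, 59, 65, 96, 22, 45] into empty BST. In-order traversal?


Insert 67: root
Insert 84: R from 67
Insert 32: L from 67
Insert 59: L from 67 -> R from 32
Insert 65: L from 67 -> R from 32 -> R from 59
Insert 96: R from 67 -> R from 84
Insert 22: L from 67 -> L from 32
Insert 45: L from 67 -> R from 32 -> L from 59

In-order: [22, 32, 45, 59, 65, 67, 84, 96]


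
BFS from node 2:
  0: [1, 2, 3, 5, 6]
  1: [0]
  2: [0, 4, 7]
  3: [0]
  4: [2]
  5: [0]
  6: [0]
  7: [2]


Visit 2, enqueue [0, 4, 7]
Visit 0, enqueue [1, 3, 5, 6]
Visit 4, enqueue []
Visit 7, enqueue []
Visit 1, enqueue []
Visit 3, enqueue []
Visit 5, enqueue []
Visit 6, enqueue []

BFS order: [2, 0, 4, 7, 1, 3, 5, 6]


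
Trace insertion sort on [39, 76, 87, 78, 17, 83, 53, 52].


Initial: [39, 76, 87, 78, 17, 83, 53, 52]
Insert 76: [39, 76, 87, 78, 17, 83, 53, 52]
Insert 87: [39, 76, 87, 78, 17, 83, 53, 52]
Insert 78: [39, 76, 78, 87, 17, 83, 53, 52]
Insert 17: [17, 39, 76, 78, 87, 83, 53, 52]
Insert 83: [17, 39, 76, 78, 83, 87, 53, 52]
Insert 53: [17, 39, 53, 76, 78, 83, 87, 52]
Insert 52: [17, 39, 52, 53, 76, 78, 83, 87]

Sorted: [17, 39, 52, 53, 76, 78, 83, 87]


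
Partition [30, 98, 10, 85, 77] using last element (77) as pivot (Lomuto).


Pivot: 77
  30 <= 77: advance i (no swap)
  10 <= 77: swap -> [30, 10, 98, 85, 77]
Place pivot at 2: [30, 10, 77, 85, 98]

Partitioned: [30, 10, 77, 85, 98]


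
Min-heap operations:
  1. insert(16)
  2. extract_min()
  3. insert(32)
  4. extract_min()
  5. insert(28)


insert(16) -> [16]
extract_min()->16, []
insert(32) -> [32]
extract_min()->32, []
insert(28) -> [28]

Final heap: [28]


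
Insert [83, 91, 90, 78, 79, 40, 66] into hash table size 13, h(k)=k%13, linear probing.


Insert 83: h=5 -> slot 5
Insert 91: h=0 -> slot 0
Insert 90: h=12 -> slot 12
Insert 78: h=0, 1 probes -> slot 1
Insert 79: h=1, 1 probes -> slot 2
Insert 40: h=1, 2 probes -> slot 3
Insert 66: h=1, 3 probes -> slot 4

Table: [91, 78, 79, 40, 66, 83, None, None, None, None, None, None, 90]


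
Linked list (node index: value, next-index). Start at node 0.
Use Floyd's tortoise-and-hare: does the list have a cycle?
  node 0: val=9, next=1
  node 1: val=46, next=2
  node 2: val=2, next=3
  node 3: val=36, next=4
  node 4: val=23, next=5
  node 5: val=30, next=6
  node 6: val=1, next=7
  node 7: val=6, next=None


Floyd's tortoise (slow, +1) and hare (fast, +2):
  init: slow=0, fast=0
  step 1: slow=1, fast=2
  step 2: slow=2, fast=4
  step 3: slow=3, fast=6
  step 4: fast 6->7->None, no cycle

Cycle: no


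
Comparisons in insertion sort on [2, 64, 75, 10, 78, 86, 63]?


Algorithm: insertion sort
Input: [2, 64, 75, 10, 78, 86, 63]
Sorted: [2, 10, 63, 64, 75, 78, 86]

12


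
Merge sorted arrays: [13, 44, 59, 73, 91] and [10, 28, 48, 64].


Take 10 from B
Take 13 from A
Take 28 from B
Take 44 from A
Take 48 from B
Take 59 from A
Take 64 from B

Merged: [10, 13, 28, 44, 48, 59, 64, 73, 91]


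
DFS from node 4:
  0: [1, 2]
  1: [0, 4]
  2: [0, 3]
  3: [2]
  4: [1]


Visit 4, push [1]
Visit 1, push [0]
Visit 0, push [2]
Visit 2, push [3]
Visit 3, push []

DFS order: [4, 1, 0, 2, 3]


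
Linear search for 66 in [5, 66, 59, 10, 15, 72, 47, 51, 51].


i=0: 5!=66
i=1: 66==66 found!

Found at 1, 2 comps


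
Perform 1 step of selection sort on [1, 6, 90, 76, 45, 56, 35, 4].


Initial: [1, 6, 90, 76, 45, 56, 35, 4]
Step 1: min=1 at 0
  Swap: [1, 6, 90, 76, 45, 56, 35, 4]

After 1 step: [1, 6, 90, 76, 45, 56, 35, 4]


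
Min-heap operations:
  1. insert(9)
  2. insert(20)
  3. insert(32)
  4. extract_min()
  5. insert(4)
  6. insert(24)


insert(9) -> [9]
insert(20) -> [9, 20]
insert(32) -> [9, 20, 32]
extract_min()->9, [20, 32]
insert(4) -> [4, 32, 20]
insert(24) -> [4, 24, 20, 32]

Final heap: [4, 24, 20, 32]


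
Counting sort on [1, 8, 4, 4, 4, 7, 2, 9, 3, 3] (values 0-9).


Input: [1, 8, 4, 4, 4, 7, 2, 9, 3, 3]
Counts: [0, 1, 1, 2, 3, 0, 0, 1, 1, 1]

Sorted: [1, 2, 3, 3, 4, 4, 4, 7, 8, 9]


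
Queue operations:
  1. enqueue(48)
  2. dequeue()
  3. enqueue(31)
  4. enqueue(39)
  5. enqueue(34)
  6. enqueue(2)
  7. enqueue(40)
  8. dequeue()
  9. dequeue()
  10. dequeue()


enqueue(48) -> [48]
dequeue()->48, []
enqueue(31) -> [31]
enqueue(39) -> [31, 39]
enqueue(34) -> [31, 39, 34]
enqueue(2) -> [31, 39, 34, 2]
enqueue(40) -> [31, 39, 34, 2, 40]
dequeue()->31, [39, 34, 2, 40]
dequeue()->39, [34, 2, 40]
dequeue()->34, [2, 40]

Final queue: [2, 40]


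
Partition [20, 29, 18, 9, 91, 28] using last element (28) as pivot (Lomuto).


Pivot: 28
  20 <= 28: advance i (no swap)
  18 <= 28: swap -> [20, 18, 29, 9, 91, 28]
  9 <= 28: swap -> [20, 18, 9, 29, 91, 28]
Place pivot at 3: [20, 18, 9, 28, 91, 29]

Partitioned: [20, 18, 9, 28, 91, 29]


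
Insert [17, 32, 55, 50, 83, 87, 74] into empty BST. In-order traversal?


Insert 17: root
Insert 32: R from 17
Insert 55: R from 17 -> R from 32
Insert 50: R from 17 -> R from 32 -> L from 55
Insert 83: R from 17 -> R from 32 -> R from 55
Insert 87: R from 17 -> R from 32 -> R from 55 -> R from 83
Insert 74: R from 17 -> R from 32 -> R from 55 -> L from 83

In-order: [17, 32, 50, 55, 74, 83, 87]


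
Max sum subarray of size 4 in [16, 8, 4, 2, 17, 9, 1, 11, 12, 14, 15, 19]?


[0:4]: 30
[1:5]: 31
[2:6]: 32
[3:7]: 29
[4:8]: 38
[5:9]: 33
[6:10]: 38
[7:11]: 52
[8:12]: 60

Max: 60 at [8:12]


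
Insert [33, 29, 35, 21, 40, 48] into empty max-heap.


Insert 33: [33]
Insert 29: [33, 29]
Insert 35: [35, 29, 33]
Insert 21: [35, 29, 33, 21]
Insert 40: [40, 35, 33, 21, 29]
Insert 48: [48, 35, 40, 21, 29, 33]

Final heap: [48, 35, 40, 21, 29, 33]
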